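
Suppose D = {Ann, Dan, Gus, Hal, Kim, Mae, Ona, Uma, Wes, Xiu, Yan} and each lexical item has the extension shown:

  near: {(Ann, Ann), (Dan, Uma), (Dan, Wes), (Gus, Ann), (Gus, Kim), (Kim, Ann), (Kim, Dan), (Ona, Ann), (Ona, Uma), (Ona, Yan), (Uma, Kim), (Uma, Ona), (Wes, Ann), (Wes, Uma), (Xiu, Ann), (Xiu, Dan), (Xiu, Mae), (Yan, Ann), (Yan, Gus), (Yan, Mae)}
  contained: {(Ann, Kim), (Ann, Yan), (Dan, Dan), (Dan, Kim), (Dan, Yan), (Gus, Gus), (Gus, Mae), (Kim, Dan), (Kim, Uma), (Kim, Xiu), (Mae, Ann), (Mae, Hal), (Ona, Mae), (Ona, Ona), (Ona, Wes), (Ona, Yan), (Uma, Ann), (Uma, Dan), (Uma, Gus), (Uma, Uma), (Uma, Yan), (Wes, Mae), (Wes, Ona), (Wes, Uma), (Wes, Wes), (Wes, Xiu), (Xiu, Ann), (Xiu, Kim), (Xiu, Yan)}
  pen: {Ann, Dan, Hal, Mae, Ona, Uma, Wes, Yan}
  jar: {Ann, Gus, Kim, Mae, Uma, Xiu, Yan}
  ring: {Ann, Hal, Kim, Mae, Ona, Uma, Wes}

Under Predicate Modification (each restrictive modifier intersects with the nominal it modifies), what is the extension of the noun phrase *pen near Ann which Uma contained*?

{Ann, Yan}

⟦near Ann⟧ = {x : ⟨x, Ann⟩ ∈ ⟦near⟧} = {Ann, Gus, Kim, Ona, Wes, Xiu, Yan}
⟦which Uma contained⟧ = {x : ⟨Uma, x⟩ ∈ ⟦contained⟧} = {Ann, Dan, Gus, Uma, Yan}
⟦pen⟧ = {Ann, Dan, Hal, Mae, Ona, Uma, Wes, Yan}
… ∩ ⟦near Ann⟧ = {Ann, Dan, Hal, Mae, Ona, Uma, Wes, Yan} ∩ {Ann, Gus, Kim, Ona, Wes, Xiu, Yan} = {Ann, Ona, Wes, Yan}
… ∩ ⟦which Uma contained⟧ = {Ann, Ona, Wes, Yan} ∩ {Ann, Dan, Gus, Uma, Yan} = {Ann, Yan}
So ⟦pen near Ann which Uma contained⟧ = {Ann, Yan}.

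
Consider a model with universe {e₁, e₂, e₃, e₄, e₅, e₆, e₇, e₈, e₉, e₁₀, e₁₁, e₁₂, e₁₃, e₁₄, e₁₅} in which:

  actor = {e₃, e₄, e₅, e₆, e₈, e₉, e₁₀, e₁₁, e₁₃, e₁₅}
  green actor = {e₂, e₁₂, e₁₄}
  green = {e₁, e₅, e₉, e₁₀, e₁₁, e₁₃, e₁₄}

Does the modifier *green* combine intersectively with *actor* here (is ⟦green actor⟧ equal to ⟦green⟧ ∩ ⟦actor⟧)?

no

⟦green⟧ ∩ ⟦actor⟧ = {e₁, e₅, e₉, e₁₀, e₁₁, e₁₃, e₁₄} ∩ {e₃, e₄, e₅, e₆, e₈, e₉, e₁₀, e₁₁, e₁₃, e₁₅} = {e₅, e₉, e₁₀, e₁₁, e₁₃}
Observed ⟦green actor⟧ = {e₂, e₁₂, e₁₄}.
These differ, so the modifier is not intersective in this model.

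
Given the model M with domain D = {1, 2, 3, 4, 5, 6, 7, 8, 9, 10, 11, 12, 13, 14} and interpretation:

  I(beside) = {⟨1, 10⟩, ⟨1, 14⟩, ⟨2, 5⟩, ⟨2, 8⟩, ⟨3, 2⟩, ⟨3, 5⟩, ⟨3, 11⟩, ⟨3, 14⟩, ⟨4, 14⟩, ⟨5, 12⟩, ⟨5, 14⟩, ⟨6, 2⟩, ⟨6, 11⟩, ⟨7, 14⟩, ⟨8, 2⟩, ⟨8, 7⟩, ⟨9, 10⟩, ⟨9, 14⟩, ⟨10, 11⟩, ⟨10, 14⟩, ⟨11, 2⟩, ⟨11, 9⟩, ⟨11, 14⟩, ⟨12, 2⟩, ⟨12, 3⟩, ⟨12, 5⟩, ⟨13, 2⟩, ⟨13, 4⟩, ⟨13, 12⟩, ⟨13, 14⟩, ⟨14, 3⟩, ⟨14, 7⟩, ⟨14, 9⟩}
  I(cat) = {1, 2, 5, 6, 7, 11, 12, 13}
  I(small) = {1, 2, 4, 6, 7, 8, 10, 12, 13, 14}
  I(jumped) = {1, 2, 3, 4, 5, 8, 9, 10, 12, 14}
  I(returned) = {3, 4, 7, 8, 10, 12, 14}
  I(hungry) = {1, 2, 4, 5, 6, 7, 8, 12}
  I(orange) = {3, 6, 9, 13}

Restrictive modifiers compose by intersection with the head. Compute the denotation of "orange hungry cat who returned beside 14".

⟦who returned⟧ = ⟦returned⟧ = {3, 4, 7, 8, 10, 12, 14}
⟦beside 14⟧ = {x : ⟨x, 14⟩ ∈ ⟦beside⟧} = {1, 3, 4, 5, 7, 9, 10, 11, 13}
⟦cat⟧ = {1, 2, 5, 6, 7, 11, 12, 13}
… ∩ ⟦who returned⟧ = {1, 2, 5, 6, 7, 11, 12, 13} ∩ {3, 4, 7, 8, 10, 12, 14} = {7, 12}
… ∩ ⟦beside 14⟧ = {7, 12} ∩ {1, 3, 4, 5, 7, 9, 10, 11, 13} = {7}
… ∩ ⟦orange⟧ = {7} ∩ {3, 6, 9, 13} = ∅
… ∩ ⟦hungry⟧ = ∅ ∩ {1, 2, 4, 5, 6, 7, 8, 12} = ∅
So ⟦orange hungry cat who returned beside 14⟧ = ∅.

∅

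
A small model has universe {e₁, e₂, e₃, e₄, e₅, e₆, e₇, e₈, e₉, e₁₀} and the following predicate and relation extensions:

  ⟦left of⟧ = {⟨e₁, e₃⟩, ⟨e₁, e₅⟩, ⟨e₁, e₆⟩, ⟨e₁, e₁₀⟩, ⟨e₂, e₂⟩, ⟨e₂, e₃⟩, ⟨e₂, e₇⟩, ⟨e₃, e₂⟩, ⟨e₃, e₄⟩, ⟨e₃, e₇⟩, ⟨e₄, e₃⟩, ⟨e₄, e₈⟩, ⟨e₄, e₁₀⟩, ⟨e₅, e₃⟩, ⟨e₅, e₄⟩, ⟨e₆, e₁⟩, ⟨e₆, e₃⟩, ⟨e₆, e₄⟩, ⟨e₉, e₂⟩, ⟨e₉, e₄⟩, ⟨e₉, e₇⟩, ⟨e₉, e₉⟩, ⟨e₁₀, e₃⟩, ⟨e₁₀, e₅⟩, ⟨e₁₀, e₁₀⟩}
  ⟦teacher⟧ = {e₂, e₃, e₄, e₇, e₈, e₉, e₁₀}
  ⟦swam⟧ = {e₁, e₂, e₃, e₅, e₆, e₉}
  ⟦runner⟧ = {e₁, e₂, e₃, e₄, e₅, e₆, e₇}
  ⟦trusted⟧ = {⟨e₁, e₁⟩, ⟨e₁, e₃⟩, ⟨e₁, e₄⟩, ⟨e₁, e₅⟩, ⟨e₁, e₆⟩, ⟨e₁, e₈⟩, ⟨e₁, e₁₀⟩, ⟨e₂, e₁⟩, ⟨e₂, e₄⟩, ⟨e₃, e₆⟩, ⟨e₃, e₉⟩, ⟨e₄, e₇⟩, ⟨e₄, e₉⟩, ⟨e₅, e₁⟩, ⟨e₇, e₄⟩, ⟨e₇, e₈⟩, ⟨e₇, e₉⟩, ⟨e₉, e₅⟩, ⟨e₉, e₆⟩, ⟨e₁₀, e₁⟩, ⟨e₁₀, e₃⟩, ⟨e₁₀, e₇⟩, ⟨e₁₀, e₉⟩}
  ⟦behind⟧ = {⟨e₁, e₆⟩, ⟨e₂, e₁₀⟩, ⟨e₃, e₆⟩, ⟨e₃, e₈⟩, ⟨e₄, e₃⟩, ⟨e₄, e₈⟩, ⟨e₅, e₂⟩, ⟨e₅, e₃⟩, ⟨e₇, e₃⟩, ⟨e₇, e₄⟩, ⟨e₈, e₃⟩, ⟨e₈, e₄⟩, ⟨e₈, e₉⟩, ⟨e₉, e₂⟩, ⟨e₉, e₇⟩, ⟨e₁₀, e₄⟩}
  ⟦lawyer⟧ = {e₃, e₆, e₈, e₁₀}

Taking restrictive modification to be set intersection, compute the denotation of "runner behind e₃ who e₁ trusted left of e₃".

⟦behind e₃⟧ = {x : ⟨x, e₃⟩ ∈ ⟦behind⟧} = {e₄, e₅, e₇, e₈}
⟦who e₁ trusted⟧ = {x : ⟨e₁, x⟩ ∈ ⟦trusted⟧} = {e₁, e₃, e₄, e₅, e₆, e₈, e₁₀}
⟦left of e₃⟧ = {x : ⟨x, e₃⟩ ∈ ⟦left of⟧} = {e₁, e₂, e₄, e₅, e₆, e₁₀}
⟦runner⟧ = {e₁, e₂, e₃, e₄, e₅, e₆, e₇}
… ∩ ⟦behind e₃⟧ = {e₁, e₂, e₃, e₄, e₅, e₆, e₇} ∩ {e₄, e₅, e₇, e₈} = {e₄, e₅, e₇}
… ∩ ⟦who e₁ trusted⟧ = {e₄, e₅, e₇} ∩ {e₁, e₃, e₄, e₅, e₆, e₈, e₁₀} = {e₄, e₅}
… ∩ ⟦left of e₃⟧ = {e₄, e₅} ∩ {e₁, e₂, e₄, e₅, e₆, e₁₀} = {e₄, e₅}
So ⟦runner behind e₃ who e₁ trusted left of e₃⟧ = {e₄, e₅}.

{e₄, e₅}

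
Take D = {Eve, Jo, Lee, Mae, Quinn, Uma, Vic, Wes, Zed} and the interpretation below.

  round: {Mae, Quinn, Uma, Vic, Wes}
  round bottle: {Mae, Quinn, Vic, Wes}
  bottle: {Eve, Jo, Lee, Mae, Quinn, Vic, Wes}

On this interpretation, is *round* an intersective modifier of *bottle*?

⟦round⟧ ∩ ⟦bottle⟧ = {Mae, Quinn, Uma, Vic, Wes} ∩ {Eve, Jo, Lee, Mae, Quinn, Vic, Wes} = {Mae, Quinn, Vic, Wes}
Observed ⟦round bottle⟧ = {Mae, Quinn, Vic, Wes}.
These coincide, so the modifier is intersective here.

yes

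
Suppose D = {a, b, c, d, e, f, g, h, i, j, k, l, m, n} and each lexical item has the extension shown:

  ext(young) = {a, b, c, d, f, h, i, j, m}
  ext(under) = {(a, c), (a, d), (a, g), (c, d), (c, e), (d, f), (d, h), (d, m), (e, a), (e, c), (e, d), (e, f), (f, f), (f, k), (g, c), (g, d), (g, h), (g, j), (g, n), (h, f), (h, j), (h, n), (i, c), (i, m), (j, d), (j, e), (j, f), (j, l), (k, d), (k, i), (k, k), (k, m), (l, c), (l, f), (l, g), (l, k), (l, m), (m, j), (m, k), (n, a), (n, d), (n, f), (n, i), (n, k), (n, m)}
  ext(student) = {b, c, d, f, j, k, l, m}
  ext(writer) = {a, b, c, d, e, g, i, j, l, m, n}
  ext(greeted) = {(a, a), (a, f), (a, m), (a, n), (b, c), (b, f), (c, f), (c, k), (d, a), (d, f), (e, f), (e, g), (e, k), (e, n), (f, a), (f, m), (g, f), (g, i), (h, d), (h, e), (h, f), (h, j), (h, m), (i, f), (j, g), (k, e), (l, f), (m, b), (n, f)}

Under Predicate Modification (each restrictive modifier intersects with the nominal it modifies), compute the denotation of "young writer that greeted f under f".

{d}

⟦that greeted f⟧ = {x : ⟨x, f⟩ ∈ ⟦greeted⟧} = {a, b, c, d, e, g, h, i, l, n}
⟦under f⟧ = {x : ⟨x, f⟩ ∈ ⟦under⟧} = {d, e, f, h, j, l, n}
⟦writer⟧ = {a, b, c, d, e, g, i, j, l, m, n}
… ∩ ⟦that greeted f⟧ = {a, b, c, d, e, g, i, j, l, m, n} ∩ {a, b, c, d, e, g, h, i, l, n} = {a, b, c, d, e, g, i, l, n}
… ∩ ⟦under f⟧ = {a, b, c, d, e, g, i, l, n} ∩ {d, e, f, h, j, l, n} = {d, e, l, n}
… ∩ ⟦young⟧ = {d, e, l, n} ∩ {a, b, c, d, f, h, i, j, m} = {d}
So ⟦young writer that greeted f under f⟧ = {d}.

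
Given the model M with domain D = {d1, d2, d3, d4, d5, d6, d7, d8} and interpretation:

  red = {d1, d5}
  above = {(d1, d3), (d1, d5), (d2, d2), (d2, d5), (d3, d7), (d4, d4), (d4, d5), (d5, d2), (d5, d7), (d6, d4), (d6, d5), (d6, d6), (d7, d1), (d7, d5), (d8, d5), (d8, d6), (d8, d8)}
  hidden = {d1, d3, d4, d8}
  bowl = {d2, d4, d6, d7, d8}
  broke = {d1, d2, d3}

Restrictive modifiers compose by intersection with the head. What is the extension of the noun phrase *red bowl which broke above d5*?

⟦which broke⟧ = ⟦broke⟧ = {d1, d2, d3}
⟦above d5⟧ = {x : ⟨x, d5⟩ ∈ ⟦above⟧} = {d1, d2, d4, d6, d7, d8}
⟦bowl⟧ = {d2, d4, d6, d7, d8}
… ∩ ⟦which broke⟧ = {d2, d4, d6, d7, d8} ∩ {d1, d2, d3} = {d2}
… ∩ ⟦above d5⟧ = {d2} ∩ {d1, d2, d4, d6, d7, d8} = {d2}
… ∩ ⟦red⟧ = {d2} ∩ {d1, d5} = ∅
So ⟦red bowl which broke above d5⟧ = ∅.

∅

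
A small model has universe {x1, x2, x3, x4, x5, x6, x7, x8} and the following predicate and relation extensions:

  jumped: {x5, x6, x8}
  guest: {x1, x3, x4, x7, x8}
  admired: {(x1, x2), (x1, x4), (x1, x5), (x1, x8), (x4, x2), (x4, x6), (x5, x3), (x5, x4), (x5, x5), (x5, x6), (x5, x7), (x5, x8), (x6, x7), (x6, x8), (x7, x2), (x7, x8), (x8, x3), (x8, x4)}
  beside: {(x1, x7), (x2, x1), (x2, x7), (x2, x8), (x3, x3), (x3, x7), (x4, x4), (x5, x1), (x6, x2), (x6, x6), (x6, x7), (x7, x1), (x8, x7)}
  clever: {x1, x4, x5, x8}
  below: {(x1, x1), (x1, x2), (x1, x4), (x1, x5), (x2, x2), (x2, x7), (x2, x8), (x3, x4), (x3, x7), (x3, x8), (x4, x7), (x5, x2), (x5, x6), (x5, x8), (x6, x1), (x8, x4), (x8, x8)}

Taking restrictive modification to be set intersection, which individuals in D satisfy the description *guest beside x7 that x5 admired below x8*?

⟦beside x7⟧ = {x : ⟨x, x7⟩ ∈ ⟦beside⟧} = {x1, x2, x3, x6, x8}
⟦that x5 admired⟧ = {x : ⟨x5, x⟩ ∈ ⟦admired⟧} = {x3, x4, x5, x6, x7, x8}
⟦below x8⟧ = {x : ⟨x, x8⟩ ∈ ⟦below⟧} = {x2, x3, x5, x8}
⟦guest⟧ = {x1, x3, x4, x7, x8}
… ∩ ⟦beside x7⟧ = {x1, x3, x4, x7, x8} ∩ {x1, x2, x3, x6, x8} = {x1, x3, x8}
… ∩ ⟦that x5 admired⟧ = {x1, x3, x8} ∩ {x3, x4, x5, x6, x7, x8} = {x3, x8}
… ∩ ⟦below x8⟧ = {x3, x8} ∩ {x2, x3, x5, x8} = {x3, x8}
So ⟦guest beside x7 that x5 admired below x8⟧ = {x3, x8}.

{x3, x8}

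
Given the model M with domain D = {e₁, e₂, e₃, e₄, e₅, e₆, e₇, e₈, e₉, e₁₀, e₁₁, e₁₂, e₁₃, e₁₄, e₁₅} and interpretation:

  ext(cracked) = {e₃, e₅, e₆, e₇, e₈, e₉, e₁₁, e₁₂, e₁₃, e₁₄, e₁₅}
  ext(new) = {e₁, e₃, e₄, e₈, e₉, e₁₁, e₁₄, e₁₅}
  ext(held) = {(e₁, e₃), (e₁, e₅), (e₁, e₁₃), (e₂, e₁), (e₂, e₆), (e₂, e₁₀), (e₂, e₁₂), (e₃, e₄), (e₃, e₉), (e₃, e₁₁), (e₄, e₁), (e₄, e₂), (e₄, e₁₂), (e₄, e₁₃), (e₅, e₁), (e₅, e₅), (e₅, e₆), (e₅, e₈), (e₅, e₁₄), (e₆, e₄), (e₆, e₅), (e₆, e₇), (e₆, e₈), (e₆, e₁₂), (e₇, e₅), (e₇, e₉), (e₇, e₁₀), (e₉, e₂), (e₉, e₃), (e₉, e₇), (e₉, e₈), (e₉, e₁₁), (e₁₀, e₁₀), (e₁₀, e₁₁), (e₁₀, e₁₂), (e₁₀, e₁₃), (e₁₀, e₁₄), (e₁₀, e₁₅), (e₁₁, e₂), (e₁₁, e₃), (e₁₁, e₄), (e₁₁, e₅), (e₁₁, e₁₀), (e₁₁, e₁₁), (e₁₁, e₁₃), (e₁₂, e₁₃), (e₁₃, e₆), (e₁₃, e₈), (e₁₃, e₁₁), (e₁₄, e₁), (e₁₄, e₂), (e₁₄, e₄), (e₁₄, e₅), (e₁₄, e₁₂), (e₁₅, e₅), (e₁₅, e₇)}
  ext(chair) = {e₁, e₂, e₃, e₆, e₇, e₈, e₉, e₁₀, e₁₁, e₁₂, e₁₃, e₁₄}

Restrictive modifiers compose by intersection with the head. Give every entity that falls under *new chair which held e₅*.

⟦which held e₅⟧ = {x : ⟨x, e₅⟩ ∈ ⟦held⟧} = {e₁, e₅, e₆, e₇, e₁₁, e₁₄, e₁₅}
⟦chair⟧ = {e₁, e₂, e₃, e₆, e₇, e₈, e₉, e₁₀, e₁₁, e₁₂, e₁₃, e₁₄}
… ∩ ⟦which held e₅⟧ = {e₁, e₂, e₃, e₆, e₇, e₈, e₉, e₁₀, e₁₁, e₁₂, e₁₃, e₁₄} ∩ {e₁, e₅, e₆, e₇, e₁₁, e₁₄, e₁₅} = {e₁, e₆, e₇, e₁₁, e₁₄}
… ∩ ⟦new⟧ = {e₁, e₆, e₇, e₁₁, e₁₄} ∩ {e₁, e₃, e₄, e₈, e₉, e₁₁, e₁₄, e₁₅} = {e₁, e₁₁, e₁₄}
So ⟦new chair which held e₅⟧ = {e₁, e₁₁, e₁₄}.

{e₁, e₁₁, e₁₄}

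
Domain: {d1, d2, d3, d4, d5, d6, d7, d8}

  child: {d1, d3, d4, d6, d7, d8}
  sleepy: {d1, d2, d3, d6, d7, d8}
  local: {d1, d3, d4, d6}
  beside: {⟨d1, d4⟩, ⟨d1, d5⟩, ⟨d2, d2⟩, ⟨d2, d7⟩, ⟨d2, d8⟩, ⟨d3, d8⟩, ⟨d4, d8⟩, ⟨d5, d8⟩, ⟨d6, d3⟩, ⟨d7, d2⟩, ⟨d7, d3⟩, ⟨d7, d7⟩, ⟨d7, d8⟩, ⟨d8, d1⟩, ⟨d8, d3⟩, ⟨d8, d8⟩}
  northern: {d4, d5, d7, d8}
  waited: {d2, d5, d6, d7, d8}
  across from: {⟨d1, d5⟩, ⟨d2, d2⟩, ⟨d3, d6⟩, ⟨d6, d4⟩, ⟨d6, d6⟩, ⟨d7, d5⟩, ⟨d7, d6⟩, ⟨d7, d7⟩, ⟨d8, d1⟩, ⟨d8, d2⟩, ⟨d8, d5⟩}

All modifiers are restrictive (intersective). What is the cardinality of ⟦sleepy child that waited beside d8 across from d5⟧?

2

⟦that waited⟧ = ⟦waited⟧ = {d2, d5, d6, d7, d8}
⟦beside d8⟧ = {x : ⟨x, d8⟩ ∈ ⟦beside⟧} = {d2, d3, d4, d5, d7, d8}
⟦across from d5⟧ = {x : ⟨x, d5⟩ ∈ ⟦across from⟧} = {d1, d7, d8}
⟦child⟧ = {d1, d3, d4, d6, d7, d8}
… ∩ ⟦that waited⟧ = {d1, d3, d4, d6, d7, d8} ∩ {d2, d5, d6, d7, d8} = {d6, d7, d8}
… ∩ ⟦beside d8⟧ = {d6, d7, d8} ∩ {d2, d3, d4, d5, d7, d8} = {d7, d8}
… ∩ ⟦across from d5⟧ = {d7, d8} ∩ {d1, d7, d8} = {d7, d8}
… ∩ ⟦sleepy⟧ = {d7, d8} ∩ {d1, d2, d3, d6, d7, d8} = {d7, d8}
⟦sleepy child that waited beside d8 across from d5⟧ = {d7, d8}, so the cardinality is 2.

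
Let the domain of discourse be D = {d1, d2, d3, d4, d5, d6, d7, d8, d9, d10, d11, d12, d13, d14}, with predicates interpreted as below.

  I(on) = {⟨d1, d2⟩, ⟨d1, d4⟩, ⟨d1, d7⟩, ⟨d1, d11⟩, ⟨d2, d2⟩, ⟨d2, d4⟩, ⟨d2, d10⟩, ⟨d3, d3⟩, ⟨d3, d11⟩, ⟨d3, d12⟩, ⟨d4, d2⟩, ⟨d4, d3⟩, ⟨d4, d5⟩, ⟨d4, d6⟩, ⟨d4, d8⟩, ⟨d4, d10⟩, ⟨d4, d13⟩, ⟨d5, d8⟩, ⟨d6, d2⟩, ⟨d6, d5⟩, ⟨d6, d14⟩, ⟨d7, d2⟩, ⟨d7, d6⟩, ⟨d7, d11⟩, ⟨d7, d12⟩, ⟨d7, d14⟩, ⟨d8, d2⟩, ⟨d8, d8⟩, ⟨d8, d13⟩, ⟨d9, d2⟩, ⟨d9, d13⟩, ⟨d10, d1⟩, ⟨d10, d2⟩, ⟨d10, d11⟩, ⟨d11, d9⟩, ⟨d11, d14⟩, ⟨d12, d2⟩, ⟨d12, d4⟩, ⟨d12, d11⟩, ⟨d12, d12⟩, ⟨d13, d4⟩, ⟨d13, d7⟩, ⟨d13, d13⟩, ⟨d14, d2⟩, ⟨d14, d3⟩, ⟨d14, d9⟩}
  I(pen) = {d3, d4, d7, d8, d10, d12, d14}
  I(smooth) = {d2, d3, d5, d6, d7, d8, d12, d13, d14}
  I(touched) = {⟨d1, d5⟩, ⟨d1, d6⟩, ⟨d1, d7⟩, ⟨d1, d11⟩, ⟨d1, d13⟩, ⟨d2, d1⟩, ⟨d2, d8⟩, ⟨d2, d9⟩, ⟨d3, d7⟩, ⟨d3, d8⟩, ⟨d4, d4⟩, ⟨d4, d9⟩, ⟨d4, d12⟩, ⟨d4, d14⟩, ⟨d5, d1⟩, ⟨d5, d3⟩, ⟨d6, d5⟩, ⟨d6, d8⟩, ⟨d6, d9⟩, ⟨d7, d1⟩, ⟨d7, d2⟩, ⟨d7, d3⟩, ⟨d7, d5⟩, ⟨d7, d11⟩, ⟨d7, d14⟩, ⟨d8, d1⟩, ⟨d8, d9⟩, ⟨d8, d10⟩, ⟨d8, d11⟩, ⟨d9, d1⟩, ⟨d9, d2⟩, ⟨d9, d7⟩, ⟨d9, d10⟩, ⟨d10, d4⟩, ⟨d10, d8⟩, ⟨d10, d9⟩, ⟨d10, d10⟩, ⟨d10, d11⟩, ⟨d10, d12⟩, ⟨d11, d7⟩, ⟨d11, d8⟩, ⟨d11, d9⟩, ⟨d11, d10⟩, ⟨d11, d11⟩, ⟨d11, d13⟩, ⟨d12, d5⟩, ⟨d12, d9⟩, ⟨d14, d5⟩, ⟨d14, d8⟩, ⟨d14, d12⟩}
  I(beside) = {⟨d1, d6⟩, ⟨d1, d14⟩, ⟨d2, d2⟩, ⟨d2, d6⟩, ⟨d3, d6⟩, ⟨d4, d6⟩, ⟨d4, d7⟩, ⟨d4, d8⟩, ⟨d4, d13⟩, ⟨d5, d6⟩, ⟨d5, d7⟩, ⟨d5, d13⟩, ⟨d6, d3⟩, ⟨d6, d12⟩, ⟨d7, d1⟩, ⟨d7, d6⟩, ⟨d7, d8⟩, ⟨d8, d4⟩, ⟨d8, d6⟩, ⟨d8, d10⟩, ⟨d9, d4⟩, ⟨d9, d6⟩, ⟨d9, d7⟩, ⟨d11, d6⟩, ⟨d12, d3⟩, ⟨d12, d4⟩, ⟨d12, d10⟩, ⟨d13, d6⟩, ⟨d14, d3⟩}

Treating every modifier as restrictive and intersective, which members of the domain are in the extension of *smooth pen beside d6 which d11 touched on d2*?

{d7, d8}

⟦beside d6⟧ = {x : ⟨x, d6⟩ ∈ ⟦beside⟧} = {d1, d2, d3, d4, d5, d7, d8, d9, d11, d13}
⟦which d11 touched⟧ = {x : ⟨d11, x⟩ ∈ ⟦touched⟧} = {d7, d8, d9, d10, d11, d13}
⟦on d2⟧ = {x : ⟨x, d2⟩ ∈ ⟦on⟧} = {d1, d2, d4, d6, d7, d8, d9, d10, d12, d14}
⟦pen⟧ = {d3, d4, d7, d8, d10, d12, d14}
… ∩ ⟦beside d6⟧ = {d3, d4, d7, d8, d10, d12, d14} ∩ {d1, d2, d3, d4, d5, d7, d8, d9, d11, d13} = {d3, d4, d7, d8}
… ∩ ⟦which d11 touched⟧ = {d3, d4, d7, d8} ∩ {d7, d8, d9, d10, d11, d13} = {d7, d8}
… ∩ ⟦on d2⟧ = {d7, d8} ∩ {d1, d2, d4, d6, d7, d8, d9, d10, d12, d14} = {d7, d8}
… ∩ ⟦smooth⟧ = {d7, d8} ∩ {d2, d3, d5, d6, d7, d8, d12, d13, d14} = {d7, d8}
So ⟦smooth pen beside d6 which d11 touched on d2⟧ = {d7, d8}.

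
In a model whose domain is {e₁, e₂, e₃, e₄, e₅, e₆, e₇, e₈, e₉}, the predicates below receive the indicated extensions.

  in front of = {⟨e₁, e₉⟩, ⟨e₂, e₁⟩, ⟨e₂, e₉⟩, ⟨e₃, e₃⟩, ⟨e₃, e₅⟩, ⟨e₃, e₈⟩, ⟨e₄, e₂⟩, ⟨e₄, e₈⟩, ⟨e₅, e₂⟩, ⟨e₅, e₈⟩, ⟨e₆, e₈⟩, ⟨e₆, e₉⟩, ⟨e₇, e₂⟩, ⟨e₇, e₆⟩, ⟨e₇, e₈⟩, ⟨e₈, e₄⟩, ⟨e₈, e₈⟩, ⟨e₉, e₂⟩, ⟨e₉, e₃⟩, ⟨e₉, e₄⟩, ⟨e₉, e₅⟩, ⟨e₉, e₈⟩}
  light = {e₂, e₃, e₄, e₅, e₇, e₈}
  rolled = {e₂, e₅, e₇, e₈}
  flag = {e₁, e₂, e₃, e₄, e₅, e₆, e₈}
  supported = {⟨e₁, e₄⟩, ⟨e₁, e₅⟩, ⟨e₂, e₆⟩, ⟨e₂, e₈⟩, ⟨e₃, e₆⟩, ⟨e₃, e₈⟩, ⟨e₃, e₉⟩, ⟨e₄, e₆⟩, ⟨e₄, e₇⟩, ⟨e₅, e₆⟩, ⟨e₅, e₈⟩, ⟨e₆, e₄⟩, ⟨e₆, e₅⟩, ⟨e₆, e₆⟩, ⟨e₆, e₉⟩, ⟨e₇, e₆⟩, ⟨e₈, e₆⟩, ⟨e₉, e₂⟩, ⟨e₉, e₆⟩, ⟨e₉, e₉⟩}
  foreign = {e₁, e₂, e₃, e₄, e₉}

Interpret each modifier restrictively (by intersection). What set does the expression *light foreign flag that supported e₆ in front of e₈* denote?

⟦that supported e₆⟧ = {x : ⟨x, e₆⟩ ∈ ⟦supported⟧} = {e₂, e₃, e₄, e₅, e₆, e₇, e₈, e₉}
⟦in front of e₈⟧ = {x : ⟨x, e₈⟩ ∈ ⟦in front of⟧} = {e₃, e₄, e₅, e₆, e₇, e₈, e₉}
⟦flag⟧ = {e₁, e₂, e₃, e₄, e₅, e₆, e₈}
… ∩ ⟦that supported e₆⟧ = {e₁, e₂, e₃, e₄, e₅, e₆, e₈} ∩ {e₂, e₃, e₄, e₅, e₆, e₇, e₈, e₉} = {e₂, e₃, e₄, e₅, e₆, e₈}
… ∩ ⟦in front of e₈⟧ = {e₂, e₃, e₄, e₅, e₆, e₈} ∩ {e₃, e₄, e₅, e₆, e₇, e₈, e₉} = {e₃, e₄, e₅, e₆, e₈}
… ∩ ⟦light⟧ = {e₃, e₄, e₅, e₆, e₈} ∩ {e₂, e₃, e₄, e₅, e₇, e₈} = {e₃, e₄, e₅, e₈}
… ∩ ⟦foreign⟧ = {e₃, e₄, e₅, e₈} ∩ {e₁, e₂, e₃, e₄, e₉} = {e₃, e₄}
So ⟦light foreign flag that supported e₆ in front of e₈⟧ = {e₃, e₄}.

{e₃, e₄}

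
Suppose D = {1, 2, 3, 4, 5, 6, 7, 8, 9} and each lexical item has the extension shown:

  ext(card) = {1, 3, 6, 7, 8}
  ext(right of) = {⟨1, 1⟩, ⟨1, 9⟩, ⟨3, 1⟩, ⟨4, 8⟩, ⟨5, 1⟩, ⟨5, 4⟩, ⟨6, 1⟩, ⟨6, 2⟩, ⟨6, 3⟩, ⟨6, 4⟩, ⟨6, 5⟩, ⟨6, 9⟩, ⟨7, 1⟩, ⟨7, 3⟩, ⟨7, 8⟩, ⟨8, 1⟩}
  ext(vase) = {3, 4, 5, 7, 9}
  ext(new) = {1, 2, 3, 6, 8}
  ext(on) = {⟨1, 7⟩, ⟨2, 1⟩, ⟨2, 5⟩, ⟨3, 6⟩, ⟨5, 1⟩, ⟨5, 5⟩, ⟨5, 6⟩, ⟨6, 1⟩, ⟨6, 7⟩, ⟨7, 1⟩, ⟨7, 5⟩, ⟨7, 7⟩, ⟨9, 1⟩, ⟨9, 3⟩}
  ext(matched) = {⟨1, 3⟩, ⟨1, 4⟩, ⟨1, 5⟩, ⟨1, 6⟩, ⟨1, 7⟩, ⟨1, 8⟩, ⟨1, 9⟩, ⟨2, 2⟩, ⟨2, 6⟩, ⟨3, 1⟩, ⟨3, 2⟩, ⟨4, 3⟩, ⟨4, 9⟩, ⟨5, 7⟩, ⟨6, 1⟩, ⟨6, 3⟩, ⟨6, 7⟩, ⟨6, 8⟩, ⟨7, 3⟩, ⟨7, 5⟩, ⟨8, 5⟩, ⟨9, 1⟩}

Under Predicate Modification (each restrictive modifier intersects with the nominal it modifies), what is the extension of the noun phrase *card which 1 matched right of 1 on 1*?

⟦which 1 matched⟧ = {x : ⟨1, x⟩ ∈ ⟦matched⟧} = {3, 4, 5, 6, 7, 8, 9}
⟦right of 1⟧ = {x : ⟨x, 1⟩ ∈ ⟦right of⟧} = {1, 3, 5, 6, 7, 8}
⟦on 1⟧ = {x : ⟨x, 1⟩ ∈ ⟦on⟧} = {2, 5, 6, 7, 9}
⟦card⟧ = {1, 3, 6, 7, 8}
… ∩ ⟦which 1 matched⟧ = {1, 3, 6, 7, 8} ∩ {3, 4, 5, 6, 7, 8, 9} = {3, 6, 7, 8}
… ∩ ⟦right of 1⟧ = {3, 6, 7, 8} ∩ {1, 3, 5, 6, 7, 8} = {3, 6, 7, 8}
… ∩ ⟦on 1⟧ = {3, 6, 7, 8} ∩ {2, 5, 6, 7, 9} = {6, 7}
So ⟦card which 1 matched right of 1 on 1⟧ = {6, 7}.

{6, 7}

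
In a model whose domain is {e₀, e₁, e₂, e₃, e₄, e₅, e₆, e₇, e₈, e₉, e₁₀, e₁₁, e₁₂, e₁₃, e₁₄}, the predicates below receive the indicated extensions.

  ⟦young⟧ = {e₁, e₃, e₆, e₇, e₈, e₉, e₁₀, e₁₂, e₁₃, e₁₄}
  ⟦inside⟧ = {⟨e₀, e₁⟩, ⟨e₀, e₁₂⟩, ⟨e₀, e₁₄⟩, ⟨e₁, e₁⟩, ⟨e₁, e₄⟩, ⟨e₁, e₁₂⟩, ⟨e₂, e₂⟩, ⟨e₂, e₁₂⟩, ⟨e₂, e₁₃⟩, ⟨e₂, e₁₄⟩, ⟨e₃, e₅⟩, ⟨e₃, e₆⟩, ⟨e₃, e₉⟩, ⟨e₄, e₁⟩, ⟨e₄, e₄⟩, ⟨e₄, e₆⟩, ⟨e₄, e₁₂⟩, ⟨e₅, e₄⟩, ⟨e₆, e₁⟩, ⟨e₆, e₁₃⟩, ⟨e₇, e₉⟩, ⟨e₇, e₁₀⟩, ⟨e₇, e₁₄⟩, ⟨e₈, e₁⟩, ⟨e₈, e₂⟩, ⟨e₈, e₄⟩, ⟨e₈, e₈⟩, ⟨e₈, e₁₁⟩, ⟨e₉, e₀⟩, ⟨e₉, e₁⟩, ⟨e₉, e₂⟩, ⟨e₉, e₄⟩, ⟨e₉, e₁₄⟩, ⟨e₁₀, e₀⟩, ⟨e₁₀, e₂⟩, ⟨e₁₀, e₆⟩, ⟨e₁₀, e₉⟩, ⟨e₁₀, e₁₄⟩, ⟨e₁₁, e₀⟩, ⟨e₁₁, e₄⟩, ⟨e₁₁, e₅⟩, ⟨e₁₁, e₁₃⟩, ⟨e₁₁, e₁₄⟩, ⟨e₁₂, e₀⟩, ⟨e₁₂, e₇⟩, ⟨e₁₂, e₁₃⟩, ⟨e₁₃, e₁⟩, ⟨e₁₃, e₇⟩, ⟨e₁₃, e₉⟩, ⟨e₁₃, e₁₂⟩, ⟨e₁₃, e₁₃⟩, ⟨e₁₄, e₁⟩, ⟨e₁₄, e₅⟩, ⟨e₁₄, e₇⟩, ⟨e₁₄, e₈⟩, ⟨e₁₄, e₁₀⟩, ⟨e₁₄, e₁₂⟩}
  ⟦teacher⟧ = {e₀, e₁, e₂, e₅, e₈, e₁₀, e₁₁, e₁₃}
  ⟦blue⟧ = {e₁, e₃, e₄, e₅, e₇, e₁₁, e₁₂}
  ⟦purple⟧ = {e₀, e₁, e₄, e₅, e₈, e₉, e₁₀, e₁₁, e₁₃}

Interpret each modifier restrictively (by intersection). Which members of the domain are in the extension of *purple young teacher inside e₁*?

⟦inside e₁⟧ = {x : ⟨x, e₁⟩ ∈ ⟦inside⟧} = {e₀, e₁, e₄, e₆, e₈, e₉, e₁₃, e₁₄}
⟦teacher⟧ = {e₀, e₁, e₂, e₅, e₈, e₁₀, e₁₁, e₁₃}
… ∩ ⟦inside e₁⟧ = {e₀, e₁, e₂, e₅, e₈, e₁₀, e₁₁, e₁₃} ∩ {e₀, e₁, e₄, e₆, e₈, e₉, e₁₃, e₁₄} = {e₀, e₁, e₈, e₁₃}
… ∩ ⟦purple⟧ = {e₀, e₁, e₈, e₁₃} ∩ {e₀, e₁, e₄, e₅, e₈, e₉, e₁₀, e₁₁, e₁₃} = {e₀, e₁, e₈, e₁₃}
… ∩ ⟦young⟧ = {e₀, e₁, e₈, e₁₃} ∩ {e₁, e₃, e₆, e₇, e₈, e₉, e₁₀, e₁₂, e₁₃, e₁₄} = {e₁, e₈, e₁₃}
So ⟦purple young teacher inside e₁⟧ = {e₁, e₈, e₁₃}.

{e₁, e₈, e₁₃}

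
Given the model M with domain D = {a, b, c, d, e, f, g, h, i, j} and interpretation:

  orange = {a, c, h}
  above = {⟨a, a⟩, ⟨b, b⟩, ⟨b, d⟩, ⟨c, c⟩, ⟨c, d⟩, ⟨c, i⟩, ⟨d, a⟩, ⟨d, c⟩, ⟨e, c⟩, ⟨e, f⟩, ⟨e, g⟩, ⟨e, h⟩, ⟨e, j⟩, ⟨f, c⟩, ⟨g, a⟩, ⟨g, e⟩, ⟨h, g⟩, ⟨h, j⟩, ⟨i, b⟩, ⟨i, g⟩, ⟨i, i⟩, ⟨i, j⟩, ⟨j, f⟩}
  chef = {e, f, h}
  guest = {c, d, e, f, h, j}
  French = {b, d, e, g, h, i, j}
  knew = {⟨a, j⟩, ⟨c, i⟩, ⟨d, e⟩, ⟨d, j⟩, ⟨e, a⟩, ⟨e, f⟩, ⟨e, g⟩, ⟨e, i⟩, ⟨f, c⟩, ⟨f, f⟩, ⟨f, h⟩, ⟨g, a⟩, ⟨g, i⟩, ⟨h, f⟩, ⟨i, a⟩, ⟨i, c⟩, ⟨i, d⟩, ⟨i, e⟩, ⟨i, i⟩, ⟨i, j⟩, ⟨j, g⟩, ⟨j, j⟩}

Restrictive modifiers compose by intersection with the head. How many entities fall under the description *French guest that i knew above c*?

2

⟦that i knew⟧ = {x : ⟨i, x⟩ ∈ ⟦knew⟧} = {a, c, d, e, i, j}
⟦above c⟧ = {x : ⟨x, c⟩ ∈ ⟦above⟧} = {c, d, e, f}
⟦guest⟧ = {c, d, e, f, h, j}
… ∩ ⟦that i knew⟧ = {c, d, e, f, h, j} ∩ {a, c, d, e, i, j} = {c, d, e, j}
… ∩ ⟦above c⟧ = {c, d, e, j} ∩ {c, d, e, f} = {c, d, e}
… ∩ ⟦French⟧ = {c, d, e} ∩ {b, d, e, g, h, i, j} = {d, e}
⟦French guest that i knew above c⟧ = {d, e}, so the cardinality is 2.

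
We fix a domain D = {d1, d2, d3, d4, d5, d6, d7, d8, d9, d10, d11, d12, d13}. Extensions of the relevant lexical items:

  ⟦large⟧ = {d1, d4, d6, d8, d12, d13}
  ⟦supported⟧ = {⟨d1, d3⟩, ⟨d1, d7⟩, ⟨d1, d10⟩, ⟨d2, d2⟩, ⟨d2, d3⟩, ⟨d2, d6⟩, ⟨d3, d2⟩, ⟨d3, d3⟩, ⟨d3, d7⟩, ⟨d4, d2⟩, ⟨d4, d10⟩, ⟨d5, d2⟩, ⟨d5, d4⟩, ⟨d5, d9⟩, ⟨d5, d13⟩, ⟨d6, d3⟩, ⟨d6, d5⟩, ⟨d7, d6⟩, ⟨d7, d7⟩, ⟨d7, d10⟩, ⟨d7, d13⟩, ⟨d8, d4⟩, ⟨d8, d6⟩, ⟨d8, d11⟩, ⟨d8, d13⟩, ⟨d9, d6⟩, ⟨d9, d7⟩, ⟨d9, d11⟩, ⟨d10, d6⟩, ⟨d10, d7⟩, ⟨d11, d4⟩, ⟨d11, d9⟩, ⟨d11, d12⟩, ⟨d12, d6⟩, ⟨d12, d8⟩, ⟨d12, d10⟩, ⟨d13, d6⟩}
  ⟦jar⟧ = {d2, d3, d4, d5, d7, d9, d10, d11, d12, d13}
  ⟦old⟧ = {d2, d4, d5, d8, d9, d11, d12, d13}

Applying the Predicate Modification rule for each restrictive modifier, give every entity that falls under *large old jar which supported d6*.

⟦which supported d6⟧ = {x : ⟨x, d6⟩ ∈ ⟦supported⟧} = {d2, d7, d8, d9, d10, d12, d13}
⟦jar⟧ = {d2, d3, d4, d5, d7, d9, d10, d11, d12, d13}
… ∩ ⟦which supported d6⟧ = {d2, d3, d4, d5, d7, d9, d10, d11, d12, d13} ∩ {d2, d7, d8, d9, d10, d12, d13} = {d2, d7, d9, d10, d12, d13}
… ∩ ⟦large⟧ = {d2, d7, d9, d10, d12, d13} ∩ {d1, d4, d6, d8, d12, d13} = {d12, d13}
… ∩ ⟦old⟧ = {d12, d13} ∩ {d2, d4, d5, d8, d9, d11, d12, d13} = {d12, d13}
So ⟦large old jar which supported d6⟧ = {d12, d13}.

{d12, d13}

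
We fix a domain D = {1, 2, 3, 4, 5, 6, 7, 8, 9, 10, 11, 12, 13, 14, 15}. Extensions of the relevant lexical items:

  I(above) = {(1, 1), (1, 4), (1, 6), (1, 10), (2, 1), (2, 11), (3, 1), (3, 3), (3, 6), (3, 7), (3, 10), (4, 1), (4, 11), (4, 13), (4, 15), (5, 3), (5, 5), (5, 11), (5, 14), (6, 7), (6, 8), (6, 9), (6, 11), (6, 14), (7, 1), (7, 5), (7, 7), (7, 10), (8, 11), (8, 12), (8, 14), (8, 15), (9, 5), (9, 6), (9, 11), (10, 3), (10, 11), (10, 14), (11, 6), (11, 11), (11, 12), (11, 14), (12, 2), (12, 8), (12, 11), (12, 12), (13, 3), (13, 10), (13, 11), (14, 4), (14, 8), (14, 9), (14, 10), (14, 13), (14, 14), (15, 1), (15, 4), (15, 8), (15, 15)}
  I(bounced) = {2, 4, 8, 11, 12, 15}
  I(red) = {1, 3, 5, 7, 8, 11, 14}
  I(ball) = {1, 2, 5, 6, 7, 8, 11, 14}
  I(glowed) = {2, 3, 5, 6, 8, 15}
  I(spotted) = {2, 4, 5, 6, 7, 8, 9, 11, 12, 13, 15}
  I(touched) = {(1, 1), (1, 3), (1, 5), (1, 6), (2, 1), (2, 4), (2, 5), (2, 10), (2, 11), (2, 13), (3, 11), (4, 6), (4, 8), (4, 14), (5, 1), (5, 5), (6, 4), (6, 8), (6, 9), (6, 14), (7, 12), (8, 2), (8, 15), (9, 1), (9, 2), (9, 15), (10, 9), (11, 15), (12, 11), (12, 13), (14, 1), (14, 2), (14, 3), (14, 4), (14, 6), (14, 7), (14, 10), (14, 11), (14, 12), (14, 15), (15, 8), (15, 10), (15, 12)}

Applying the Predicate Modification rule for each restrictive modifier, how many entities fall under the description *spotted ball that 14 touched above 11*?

⟦that 14 touched⟧ = {x : ⟨14, x⟩ ∈ ⟦touched⟧} = {1, 2, 3, 4, 6, 7, 10, 11, 12, 15}
⟦above 11⟧ = {x : ⟨x, 11⟩ ∈ ⟦above⟧} = {2, 4, 5, 6, 8, 9, 10, 11, 12, 13}
⟦ball⟧ = {1, 2, 5, 6, 7, 8, 11, 14}
… ∩ ⟦that 14 touched⟧ = {1, 2, 5, 6, 7, 8, 11, 14} ∩ {1, 2, 3, 4, 6, 7, 10, 11, 12, 15} = {1, 2, 6, 7, 11}
… ∩ ⟦above 11⟧ = {1, 2, 6, 7, 11} ∩ {2, 4, 5, 6, 8, 9, 10, 11, 12, 13} = {2, 6, 11}
… ∩ ⟦spotted⟧ = {2, 6, 11} ∩ {2, 4, 5, 6, 7, 8, 9, 11, 12, 13, 15} = {2, 6, 11}
⟦spotted ball that 14 touched above 11⟧ = {2, 6, 11}, so the cardinality is 3.

3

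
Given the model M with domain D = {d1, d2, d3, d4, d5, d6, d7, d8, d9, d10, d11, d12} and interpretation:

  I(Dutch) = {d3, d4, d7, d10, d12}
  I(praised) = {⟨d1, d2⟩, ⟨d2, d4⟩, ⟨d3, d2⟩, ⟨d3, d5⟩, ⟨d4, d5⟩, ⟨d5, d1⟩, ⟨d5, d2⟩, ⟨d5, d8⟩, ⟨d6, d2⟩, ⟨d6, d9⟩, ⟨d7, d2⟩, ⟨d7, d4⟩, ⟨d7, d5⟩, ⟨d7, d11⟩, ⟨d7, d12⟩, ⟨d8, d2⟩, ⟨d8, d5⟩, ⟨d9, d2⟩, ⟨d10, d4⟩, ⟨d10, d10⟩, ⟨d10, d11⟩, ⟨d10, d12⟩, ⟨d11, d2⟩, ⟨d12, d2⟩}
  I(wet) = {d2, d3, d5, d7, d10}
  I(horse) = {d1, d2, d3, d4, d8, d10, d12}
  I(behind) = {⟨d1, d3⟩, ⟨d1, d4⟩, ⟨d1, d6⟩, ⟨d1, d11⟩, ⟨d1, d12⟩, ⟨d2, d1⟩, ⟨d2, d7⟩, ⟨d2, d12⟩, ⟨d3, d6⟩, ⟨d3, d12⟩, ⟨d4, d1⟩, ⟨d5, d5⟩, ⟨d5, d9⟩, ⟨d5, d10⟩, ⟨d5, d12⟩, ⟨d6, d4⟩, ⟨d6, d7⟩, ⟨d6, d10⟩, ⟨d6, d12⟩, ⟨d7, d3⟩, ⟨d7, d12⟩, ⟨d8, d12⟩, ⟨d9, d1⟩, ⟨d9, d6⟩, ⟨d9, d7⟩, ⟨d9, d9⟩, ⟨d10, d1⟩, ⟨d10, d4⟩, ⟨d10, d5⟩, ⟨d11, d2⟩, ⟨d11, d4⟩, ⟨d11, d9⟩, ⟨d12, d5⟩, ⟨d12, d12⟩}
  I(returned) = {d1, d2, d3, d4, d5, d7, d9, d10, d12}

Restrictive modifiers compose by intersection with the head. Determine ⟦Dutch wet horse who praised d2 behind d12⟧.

⟦who praised d2⟧ = {x : ⟨x, d2⟩ ∈ ⟦praised⟧} = {d1, d3, d5, d6, d7, d8, d9, d11, d12}
⟦behind d12⟧ = {x : ⟨x, d12⟩ ∈ ⟦behind⟧} = {d1, d2, d3, d5, d6, d7, d8, d12}
⟦horse⟧ = {d1, d2, d3, d4, d8, d10, d12}
… ∩ ⟦who praised d2⟧ = {d1, d2, d3, d4, d8, d10, d12} ∩ {d1, d3, d5, d6, d7, d8, d9, d11, d12} = {d1, d3, d8, d12}
… ∩ ⟦behind d12⟧ = {d1, d3, d8, d12} ∩ {d1, d2, d3, d5, d6, d7, d8, d12} = {d1, d3, d8, d12}
… ∩ ⟦Dutch⟧ = {d1, d3, d8, d12} ∩ {d3, d4, d7, d10, d12} = {d3, d12}
… ∩ ⟦wet⟧ = {d3, d12} ∩ {d2, d3, d5, d7, d10} = {d3}
So ⟦Dutch wet horse who praised d2 behind d12⟧ = {d3}.

{d3}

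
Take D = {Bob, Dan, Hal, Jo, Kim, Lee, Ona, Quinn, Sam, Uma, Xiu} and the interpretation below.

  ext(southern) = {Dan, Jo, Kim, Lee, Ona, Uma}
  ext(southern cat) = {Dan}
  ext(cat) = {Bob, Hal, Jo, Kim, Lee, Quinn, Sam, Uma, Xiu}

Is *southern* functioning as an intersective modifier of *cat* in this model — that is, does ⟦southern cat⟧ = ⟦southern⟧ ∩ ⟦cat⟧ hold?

no

⟦southern⟧ ∩ ⟦cat⟧ = {Dan, Jo, Kim, Lee, Ona, Uma} ∩ {Bob, Hal, Jo, Kim, Lee, Quinn, Sam, Uma, Xiu} = {Jo, Kim, Lee, Uma}
Observed ⟦southern cat⟧ = {Dan}.
These differ, so the modifier is not intersective in this model.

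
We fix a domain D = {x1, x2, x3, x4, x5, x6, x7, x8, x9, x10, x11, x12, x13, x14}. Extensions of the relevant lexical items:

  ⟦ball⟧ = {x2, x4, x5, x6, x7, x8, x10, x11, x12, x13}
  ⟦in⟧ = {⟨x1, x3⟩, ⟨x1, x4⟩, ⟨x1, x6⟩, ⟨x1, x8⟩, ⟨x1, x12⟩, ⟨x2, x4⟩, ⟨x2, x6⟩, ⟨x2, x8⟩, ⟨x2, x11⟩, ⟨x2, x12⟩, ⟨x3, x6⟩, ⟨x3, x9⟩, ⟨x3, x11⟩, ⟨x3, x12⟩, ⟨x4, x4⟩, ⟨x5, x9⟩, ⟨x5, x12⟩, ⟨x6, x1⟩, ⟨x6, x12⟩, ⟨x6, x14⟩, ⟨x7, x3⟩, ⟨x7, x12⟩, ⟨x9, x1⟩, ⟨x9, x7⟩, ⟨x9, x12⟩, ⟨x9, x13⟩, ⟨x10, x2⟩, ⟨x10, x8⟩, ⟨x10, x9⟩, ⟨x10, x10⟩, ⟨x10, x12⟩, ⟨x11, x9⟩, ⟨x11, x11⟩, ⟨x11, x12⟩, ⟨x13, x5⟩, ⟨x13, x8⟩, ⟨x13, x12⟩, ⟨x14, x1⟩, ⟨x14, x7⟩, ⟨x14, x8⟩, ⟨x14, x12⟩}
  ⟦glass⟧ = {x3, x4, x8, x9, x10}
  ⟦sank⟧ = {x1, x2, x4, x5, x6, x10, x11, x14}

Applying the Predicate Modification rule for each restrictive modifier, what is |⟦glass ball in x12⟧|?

⟦in x12⟧ = {x : ⟨x, x12⟩ ∈ ⟦in⟧} = {x1, x2, x3, x5, x6, x7, x9, x10, x11, x13, x14}
⟦ball⟧ = {x2, x4, x5, x6, x7, x8, x10, x11, x12, x13}
… ∩ ⟦in x12⟧ = {x2, x4, x5, x6, x7, x8, x10, x11, x12, x13} ∩ {x1, x2, x3, x5, x6, x7, x9, x10, x11, x13, x14} = {x2, x5, x6, x7, x10, x11, x13}
… ∩ ⟦glass⟧ = {x2, x5, x6, x7, x10, x11, x13} ∩ {x3, x4, x8, x9, x10} = {x10}
⟦glass ball in x12⟧ = {x10}, so the cardinality is 1.

1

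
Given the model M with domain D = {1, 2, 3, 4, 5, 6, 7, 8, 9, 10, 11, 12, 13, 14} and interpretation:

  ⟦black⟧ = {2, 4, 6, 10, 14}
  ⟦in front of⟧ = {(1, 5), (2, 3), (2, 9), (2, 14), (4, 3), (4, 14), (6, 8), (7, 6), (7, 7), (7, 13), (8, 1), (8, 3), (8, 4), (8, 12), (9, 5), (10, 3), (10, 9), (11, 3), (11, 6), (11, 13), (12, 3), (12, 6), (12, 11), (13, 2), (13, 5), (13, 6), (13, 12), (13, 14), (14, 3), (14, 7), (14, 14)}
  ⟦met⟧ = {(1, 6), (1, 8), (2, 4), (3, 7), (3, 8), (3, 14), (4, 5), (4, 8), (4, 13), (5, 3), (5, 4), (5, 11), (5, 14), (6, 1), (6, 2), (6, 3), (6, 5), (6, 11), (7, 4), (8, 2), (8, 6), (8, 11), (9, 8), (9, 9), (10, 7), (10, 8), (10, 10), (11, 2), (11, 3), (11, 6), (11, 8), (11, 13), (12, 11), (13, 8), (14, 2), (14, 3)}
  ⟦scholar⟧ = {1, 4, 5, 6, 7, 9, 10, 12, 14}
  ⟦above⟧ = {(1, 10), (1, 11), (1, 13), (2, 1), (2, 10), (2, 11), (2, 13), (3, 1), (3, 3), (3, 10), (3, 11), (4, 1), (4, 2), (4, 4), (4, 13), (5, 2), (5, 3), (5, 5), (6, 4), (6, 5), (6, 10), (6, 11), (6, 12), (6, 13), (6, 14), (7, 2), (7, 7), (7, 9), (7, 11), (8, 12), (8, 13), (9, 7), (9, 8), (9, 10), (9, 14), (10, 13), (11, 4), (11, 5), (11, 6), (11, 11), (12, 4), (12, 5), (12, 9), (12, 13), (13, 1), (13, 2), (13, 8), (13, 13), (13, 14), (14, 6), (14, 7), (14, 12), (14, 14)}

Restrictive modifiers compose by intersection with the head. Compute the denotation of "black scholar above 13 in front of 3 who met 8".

{4, 10}

⟦above 13⟧ = {x : ⟨x, 13⟩ ∈ ⟦above⟧} = {1, 2, 4, 6, 8, 10, 12, 13}
⟦in front of 3⟧ = {x : ⟨x, 3⟩ ∈ ⟦in front of⟧} = {2, 4, 8, 10, 11, 12, 14}
⟦who met 8⟧ = {x : ⟨x, 8⟩ ∈ ⟦met⟧} = {1, 3, 4, 9, 10, 11, 13}
⟦scholar⟧ = {1, 4, 5, 6, 7, 9, 10, 12, 14}
… ∩ ⟦above 13⟧ = {1, 4, 5, 6, 7, 9, 10, 12, 14} ∩ {1, 2, 4, 6, 8, 10, 12, 13} = {1, 4, 6, 10, 12}
… ∩ ⟦in front of 3⟧ = {1, 4, 6, 10, 12} ∩ {2, 4, 8, 10, 11, 12, 14} = {4, 10, 12}
… ∩ ⟦who met 8⟧ = {4, 10, 12} ∩ {1, 3, 4, 9, 10, 11, 13} = {4, 10}
… ∩ ⟦black⟧ = {4, 10} ∩ {2, 4, 6, 10, 14} = {4, 10}
So ⟦black scholar above 13 in front of 3 who met 8⟧ = {4, 10}.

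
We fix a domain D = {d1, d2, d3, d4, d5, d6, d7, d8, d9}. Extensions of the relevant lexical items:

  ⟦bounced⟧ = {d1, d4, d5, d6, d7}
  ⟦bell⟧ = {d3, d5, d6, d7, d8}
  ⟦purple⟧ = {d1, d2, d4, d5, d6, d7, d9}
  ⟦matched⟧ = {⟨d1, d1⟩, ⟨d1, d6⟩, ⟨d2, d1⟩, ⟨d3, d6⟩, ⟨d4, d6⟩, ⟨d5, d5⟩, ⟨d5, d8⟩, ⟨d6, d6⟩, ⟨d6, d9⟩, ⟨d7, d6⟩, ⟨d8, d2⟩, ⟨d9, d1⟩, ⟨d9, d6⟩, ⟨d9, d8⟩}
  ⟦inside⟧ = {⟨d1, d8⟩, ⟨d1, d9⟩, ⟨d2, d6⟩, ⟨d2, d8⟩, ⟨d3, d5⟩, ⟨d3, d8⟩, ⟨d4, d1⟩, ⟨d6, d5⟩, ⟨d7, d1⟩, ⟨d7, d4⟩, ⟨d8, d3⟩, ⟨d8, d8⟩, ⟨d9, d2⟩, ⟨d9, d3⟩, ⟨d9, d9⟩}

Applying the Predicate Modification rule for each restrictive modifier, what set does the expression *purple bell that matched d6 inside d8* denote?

{ }

⟦that matched d6⟧ = {x : ⟨x, d6⟩ ∈ ⟦matched⟧} = {d1, d3, d4, d6, d7, d9}
⟦inside d8⟧ = {x : ⟨x, d8⟩ ∈ ⟦inside⟧} = {d1, d2, d3, d8}
⟦bell⟧ = {d3, d5, d6, d7, d8}
… ∩ ⟦that matched d6⟧ = {d3, d5, d6, d7, d8} ∩ {d1, d3, d4, d6, d7, d9} = {d3, d6, d7}
… ∩ ⟦inside d8⟧ = {d3, d6, d7} ∩ {d1, d2, d3, d8} = {d3}
… ∩ ⟦purple⟧ = {d3} ∩ {d1, d2, d4, d5, d6, d7, d9} = ∅
So ⟦purple bell that matched d6 inside d8⟧ = { }.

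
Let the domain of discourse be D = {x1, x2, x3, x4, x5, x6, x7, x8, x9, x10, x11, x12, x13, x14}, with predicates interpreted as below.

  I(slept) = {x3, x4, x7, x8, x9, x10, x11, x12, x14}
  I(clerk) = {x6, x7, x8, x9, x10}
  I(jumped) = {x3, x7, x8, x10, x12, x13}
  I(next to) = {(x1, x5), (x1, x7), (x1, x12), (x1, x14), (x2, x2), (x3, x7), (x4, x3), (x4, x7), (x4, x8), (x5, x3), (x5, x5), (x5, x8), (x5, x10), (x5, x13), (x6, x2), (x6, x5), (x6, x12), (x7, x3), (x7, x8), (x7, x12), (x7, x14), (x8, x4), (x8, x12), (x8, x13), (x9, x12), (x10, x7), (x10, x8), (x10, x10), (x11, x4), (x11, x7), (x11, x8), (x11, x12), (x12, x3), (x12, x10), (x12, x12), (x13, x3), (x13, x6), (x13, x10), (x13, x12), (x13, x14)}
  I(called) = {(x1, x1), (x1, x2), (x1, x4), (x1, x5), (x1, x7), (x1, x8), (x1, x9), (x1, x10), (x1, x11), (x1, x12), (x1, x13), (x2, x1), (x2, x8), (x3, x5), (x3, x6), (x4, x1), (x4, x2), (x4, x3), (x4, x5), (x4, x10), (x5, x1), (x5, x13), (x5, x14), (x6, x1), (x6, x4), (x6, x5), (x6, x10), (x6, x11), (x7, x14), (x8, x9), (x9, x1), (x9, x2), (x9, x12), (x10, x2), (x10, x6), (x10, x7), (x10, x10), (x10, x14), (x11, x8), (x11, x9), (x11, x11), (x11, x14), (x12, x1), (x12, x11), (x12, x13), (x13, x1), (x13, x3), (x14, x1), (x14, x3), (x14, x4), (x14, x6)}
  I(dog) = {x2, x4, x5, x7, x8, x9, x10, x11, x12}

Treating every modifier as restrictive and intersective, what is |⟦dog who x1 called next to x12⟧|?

5

⟦who x1 called⟧ = {x : ⟨x1, x⟩ ∈ ⟦called⟧} = {x1, x2, x4, x5, x7, x8, x9, x10, x11, x12, x13}
⟦next to x12⟧ = {x : ⟨x, x12⟩ ∈ ⟦next to⟧} = {x1, x6, x7, x8, x9, x11, x12, x13}
⟦dog⟧ = {x2, x4, x5, x7, x8, x9, x10, x11, x12}
… ∩ ⟦who x1 called⟧ = {x2, x4, x5, x7, x8, x9, x10, x11, x12} ∩ {x1, x2, x4, x5, x7, x8, x9, x10, x11, x12, x13} = {x2, x4, x5, x7, x8, x9, x10, x11, x12}
… ∩ ⟦next to x12⟧ = {x2, x4, x5, x7, x8, x9, x10, x11, x12} ∩ {x1, x6, x7, x8, x9, x11, x12, x13} = {x7, x8, x9, x11, x12}
⟦dog who x1 called next to x12⟧ = {x7, x8, x9, x11, x12}, so the cardinality is 5.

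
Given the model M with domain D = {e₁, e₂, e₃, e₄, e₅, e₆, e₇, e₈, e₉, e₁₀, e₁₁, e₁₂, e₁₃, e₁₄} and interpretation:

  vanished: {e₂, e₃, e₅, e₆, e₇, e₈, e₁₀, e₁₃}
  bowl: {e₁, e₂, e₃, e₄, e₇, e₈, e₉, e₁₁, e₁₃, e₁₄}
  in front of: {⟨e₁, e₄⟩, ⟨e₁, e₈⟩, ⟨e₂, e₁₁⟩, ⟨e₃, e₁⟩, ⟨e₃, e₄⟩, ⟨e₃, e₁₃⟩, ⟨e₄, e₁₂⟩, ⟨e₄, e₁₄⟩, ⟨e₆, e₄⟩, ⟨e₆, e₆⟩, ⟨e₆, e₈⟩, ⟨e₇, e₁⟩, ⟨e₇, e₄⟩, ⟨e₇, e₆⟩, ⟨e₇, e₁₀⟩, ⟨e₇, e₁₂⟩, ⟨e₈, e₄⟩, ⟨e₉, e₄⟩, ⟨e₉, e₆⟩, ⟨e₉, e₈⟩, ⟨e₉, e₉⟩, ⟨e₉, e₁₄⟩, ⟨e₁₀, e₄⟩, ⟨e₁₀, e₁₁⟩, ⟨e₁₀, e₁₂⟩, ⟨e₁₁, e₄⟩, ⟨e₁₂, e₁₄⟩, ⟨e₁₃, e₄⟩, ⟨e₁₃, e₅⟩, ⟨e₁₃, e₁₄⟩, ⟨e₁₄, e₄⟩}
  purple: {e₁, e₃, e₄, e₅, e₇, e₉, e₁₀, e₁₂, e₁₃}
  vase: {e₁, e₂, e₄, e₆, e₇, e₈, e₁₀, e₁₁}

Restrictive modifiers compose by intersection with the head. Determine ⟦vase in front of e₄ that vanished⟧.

⟦in front of e₄⟧ = {x : ⟨x, e₄⟩ ∈ ⟦in front of⟧} = {e₁, e₃, e₆, e₇, e₈, e₉, e₁₀, e₁₁, e₁₃, e₁₄}
⟦that vanished⟧ = ⟦vanished⟧ = {e₂, e₃, e₅, e₆, e₇, e₈, e₁₀, e₁₃}
⟦vase⟧ = {e₁, e₂, e₄, e₆, e₇, e₈, e₁₀, e₁₁}
… ∩ ⟦in front of e₄⟧ = {e₁, e₂, e₄, e₆, e₇, e₈, e₁₀, e₁₁} ∩ {e₁, e₃, e₆, e₇, e₈, e₉, e₁₀, e₁₁, e₁₃, e₁₄} = {e₁, e₆, e₇, e₈, e₁₀, e₁₁}
… ∩ ⟦that vanished⟧ = {e₁, e₆, e₇, e₈, e₁₀, e₁₁} ∩ {e₂, e₃, e₅, e₆, e₇, e₈, e₁₀, e₁₃} = {e₆, e₇, e₈, e₁₀}
So ⟦vase in front of e₄ that vanished⟧ = {e₆, e₇, e₈, e₁₀}.

{e₆, e₇, e₈, e₁₀}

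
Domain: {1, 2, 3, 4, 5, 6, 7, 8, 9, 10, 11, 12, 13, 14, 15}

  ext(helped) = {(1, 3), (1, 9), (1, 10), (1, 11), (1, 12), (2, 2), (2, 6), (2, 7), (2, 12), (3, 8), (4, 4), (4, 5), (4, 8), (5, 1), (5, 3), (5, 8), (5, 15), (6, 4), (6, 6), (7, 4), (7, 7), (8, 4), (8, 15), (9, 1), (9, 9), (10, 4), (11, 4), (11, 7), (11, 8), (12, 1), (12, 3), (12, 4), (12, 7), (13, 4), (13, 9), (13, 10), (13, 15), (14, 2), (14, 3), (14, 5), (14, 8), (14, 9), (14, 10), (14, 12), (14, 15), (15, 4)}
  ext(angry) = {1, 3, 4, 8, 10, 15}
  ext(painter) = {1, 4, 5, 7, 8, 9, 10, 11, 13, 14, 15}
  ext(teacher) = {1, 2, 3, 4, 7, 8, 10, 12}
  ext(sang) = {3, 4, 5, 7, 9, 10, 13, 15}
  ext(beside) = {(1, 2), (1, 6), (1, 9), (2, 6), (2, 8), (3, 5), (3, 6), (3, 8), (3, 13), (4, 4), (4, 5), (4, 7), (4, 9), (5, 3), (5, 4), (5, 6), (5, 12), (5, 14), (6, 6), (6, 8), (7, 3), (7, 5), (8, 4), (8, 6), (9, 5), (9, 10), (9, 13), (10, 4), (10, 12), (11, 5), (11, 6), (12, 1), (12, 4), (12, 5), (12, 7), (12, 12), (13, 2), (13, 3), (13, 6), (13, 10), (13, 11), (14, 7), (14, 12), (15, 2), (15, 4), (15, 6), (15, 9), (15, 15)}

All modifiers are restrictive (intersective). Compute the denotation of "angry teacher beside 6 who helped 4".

⟦beside 6⟧ = {x : ⟨x, 6⟩ ∈ ⟦beside⟧} = {1, 2, 3, 5, 6, 8, 11, 13, 15}
⟦who helped 4⟧ = {x : ⟨x, 4⟩ ∈ ⟦helped⟧} = {4, 6, 7, 8, 10, 11, 12, 13, 15}
⟦teacher⟧ = {1, 2, 3, 4, 7, 8, 10, 12}
… ∩ ⟦beside 6⟧ = {1, 2, 3, 4, 7, 8, 10, 12} ∩ {1, 2, 3, 5, 6, 8, 11, 13, 15} = {1, 2, 3, 8}
… ∩ ⟦who helped 4⟧ = {1, 2, 3, 8} ∩ {4, 6, 7, 8, 10, 11, 12, 13, 15} = {8}
… ∩ ⟦angry⟧ = {8} ∩ {1, 3, 4, 8, 10, 15} = {8}
So ⟦angry teacher beside 6 who helped 4⟧ = {8}.

{8}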